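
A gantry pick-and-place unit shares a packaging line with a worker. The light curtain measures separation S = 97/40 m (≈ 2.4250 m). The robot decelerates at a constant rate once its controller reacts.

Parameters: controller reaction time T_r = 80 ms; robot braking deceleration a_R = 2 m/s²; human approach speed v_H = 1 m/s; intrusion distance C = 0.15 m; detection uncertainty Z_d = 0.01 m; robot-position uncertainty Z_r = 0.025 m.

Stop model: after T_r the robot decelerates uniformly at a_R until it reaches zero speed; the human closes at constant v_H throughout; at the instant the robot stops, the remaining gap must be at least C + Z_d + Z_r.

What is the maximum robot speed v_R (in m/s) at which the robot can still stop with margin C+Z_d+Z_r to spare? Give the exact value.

v_R_max = 2 m/s = 2.0000 m/s

at the boundary: (1/4)·v² + (29/50)·v + (-54/25) = 0
  disc = (29/50)² − 4·(1/4)·(-54/25) = 6241/2500 ; √disc = 79/50
  v_R = (−(29/50) + 79/50) / (2·(1/4)) = 2 m/s
check:
stop time T_s = 2/2 = 1.0000 s
robot covers v_R·T_r = 2.0000·0.0800 = 0.1600 m before braking
braking distance = 2.0000²/(2·2.0000) = 1.0000 m
human closes 1.0000·1.0800 = 1.0800 m
margins: 0.1500+0.0100+0.0250 = 0.1850 m
sum ≈ 0.1600+1.0000+1.0800+0.1850 ≈ 2.4250 m = S ✓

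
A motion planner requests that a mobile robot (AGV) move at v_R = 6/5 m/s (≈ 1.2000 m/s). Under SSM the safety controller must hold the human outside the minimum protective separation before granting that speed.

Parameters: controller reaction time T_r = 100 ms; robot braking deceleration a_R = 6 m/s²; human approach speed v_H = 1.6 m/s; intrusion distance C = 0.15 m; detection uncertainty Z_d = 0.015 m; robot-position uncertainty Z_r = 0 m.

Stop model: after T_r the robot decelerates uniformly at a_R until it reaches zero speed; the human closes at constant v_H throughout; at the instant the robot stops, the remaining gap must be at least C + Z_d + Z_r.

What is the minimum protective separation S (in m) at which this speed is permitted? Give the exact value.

S_min = 177/200 m = 0.8850 m

braking lasts T_s = (6/5)/6 = 0.2000 s
reaction-phase robot travel = 1.2000·0.1000 = 0.1200 m
braking distance = 1.2000²/(2·6.0000) = 0.1200 m
person approaches 1.6000·(0.1000+0.2000) = 0.4800 m
C+Z_d+Z_r = 0.1500+0.0150+0.0000 = 0.1650 m
S_min ≈ 0.1200+0.1200+0.4800+0.1650  ⇒  S_min = 177/200 m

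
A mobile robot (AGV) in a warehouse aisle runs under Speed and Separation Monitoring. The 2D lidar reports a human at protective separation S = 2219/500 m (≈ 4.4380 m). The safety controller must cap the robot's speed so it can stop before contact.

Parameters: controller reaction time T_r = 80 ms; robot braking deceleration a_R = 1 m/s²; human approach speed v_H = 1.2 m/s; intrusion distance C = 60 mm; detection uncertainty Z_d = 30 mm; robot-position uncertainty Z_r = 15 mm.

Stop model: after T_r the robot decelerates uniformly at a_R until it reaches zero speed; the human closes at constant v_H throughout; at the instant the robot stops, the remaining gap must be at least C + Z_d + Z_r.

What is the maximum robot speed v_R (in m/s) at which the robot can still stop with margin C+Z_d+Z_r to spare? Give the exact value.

v_R_max = 19/10 m/s = 1.9000 m/s

at the boundary: (1/2)·v² + (32/25)·v + (-4237/1000) = 0
  disc = (32/25)² − 4·(1/2)·(-4237/1000) = 25281/2500 ; √disc = 159/50
  v_R = (−(32/25) + 159/50) / (2·(1/2)) = 19/10 m/s
check:
braking lasts T_s = (19/10)/1 = 1.9000 s
reaction-phase robot travel = 1.9000·0.0800 = 0.1520 m
robot covers 1.9000·1.9000 − ½·1.0000·1.9000² = 1.8050 m while stopping
person approaches 1.2000·(0.0800+1.9000) = 2.3760 m
C+Z_d+Z_r = 0.0600+0.0300+0.0150 = 0.1050 m
sum ≈ 0.1520+1.8050+2.3760+0.1050 ≈ 4.4380 m = S ✓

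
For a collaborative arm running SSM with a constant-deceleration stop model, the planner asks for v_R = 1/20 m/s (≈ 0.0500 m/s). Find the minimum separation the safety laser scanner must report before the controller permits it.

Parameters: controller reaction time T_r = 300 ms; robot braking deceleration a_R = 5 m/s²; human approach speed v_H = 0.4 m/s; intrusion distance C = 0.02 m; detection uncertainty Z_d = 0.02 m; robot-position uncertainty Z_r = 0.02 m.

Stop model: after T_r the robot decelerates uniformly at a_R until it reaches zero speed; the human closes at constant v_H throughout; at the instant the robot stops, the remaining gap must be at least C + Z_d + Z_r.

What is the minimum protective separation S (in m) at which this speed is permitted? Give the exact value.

S_min = 797/4000 m = 0.1993 m

braking lasts T_s = (1/20)/5 = 0.0100 s
robot in T_r: 0.0500·0.3000 = 0.0150 m
robot under decel: 0.0500²/(2·5.0000) = 0.0003 m
human over T_r+T_s: 0.4000·(0.3000+0.0100) = 0.1240 m
margins: 0.0200+0.0200+0.0200 = 0.0600 m
S_min ≈ 0.0150+0.0003+0.1240+0.0600  ⇒  S_min = 797/4000 m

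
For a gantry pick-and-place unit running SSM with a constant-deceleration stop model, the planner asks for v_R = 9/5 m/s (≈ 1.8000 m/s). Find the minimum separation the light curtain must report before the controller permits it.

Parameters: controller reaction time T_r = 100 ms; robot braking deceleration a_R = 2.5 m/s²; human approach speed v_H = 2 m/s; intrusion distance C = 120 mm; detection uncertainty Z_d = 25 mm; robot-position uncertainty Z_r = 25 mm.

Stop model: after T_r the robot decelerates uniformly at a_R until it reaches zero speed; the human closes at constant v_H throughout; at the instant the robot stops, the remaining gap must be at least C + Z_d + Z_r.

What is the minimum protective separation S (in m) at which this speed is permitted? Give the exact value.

S_min = 1319/500 m = 2.6380 m

stop time T_s = (9/5)/(5/2) = 0.7200 s
reaction-phase robot travel = 1.8000·0.1000 = 0.1800 m
braking distance = 1.8000²/(2·2.5000) = 0.6480 m
person approaches 2.0000·(0.1000+0.7200) = 1.6400 m
residual clearance needed = 0.1200+0.0250+0.0250 = 0.1700 m
S_min ≈ 0.1800+0.6480+1.6400+0.1700  ⇒  S_min = 1319/500 m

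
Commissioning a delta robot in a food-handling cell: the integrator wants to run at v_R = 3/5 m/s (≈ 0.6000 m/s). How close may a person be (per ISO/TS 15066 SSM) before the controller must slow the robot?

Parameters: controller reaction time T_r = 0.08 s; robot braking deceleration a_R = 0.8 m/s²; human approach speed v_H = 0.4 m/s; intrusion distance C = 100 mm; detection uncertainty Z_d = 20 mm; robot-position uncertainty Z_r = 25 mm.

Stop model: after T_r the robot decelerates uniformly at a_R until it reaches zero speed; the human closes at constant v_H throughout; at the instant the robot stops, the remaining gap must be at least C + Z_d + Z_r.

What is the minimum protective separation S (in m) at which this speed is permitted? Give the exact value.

S_min = 3/4 m = 0.7500 m

T_s = v_R/a_R = (3/5)/(4/5) = 0.7500 s
robot in T_r: 0.6000·0.0800 = 0.0480 m
robot covers 0.6000·0.7500 − ½·0.8000·0.7500² = 0.2250 m while stopping
human closes 0.4000·0.8300 = 0.3320 m
residual clearance needed = 0.1000+0.0200+0.0250 = 0.1450 m
S_min ≈ 0.0480+0.2250+0.3320+0.1450  ⇒  S_min = 3/4 m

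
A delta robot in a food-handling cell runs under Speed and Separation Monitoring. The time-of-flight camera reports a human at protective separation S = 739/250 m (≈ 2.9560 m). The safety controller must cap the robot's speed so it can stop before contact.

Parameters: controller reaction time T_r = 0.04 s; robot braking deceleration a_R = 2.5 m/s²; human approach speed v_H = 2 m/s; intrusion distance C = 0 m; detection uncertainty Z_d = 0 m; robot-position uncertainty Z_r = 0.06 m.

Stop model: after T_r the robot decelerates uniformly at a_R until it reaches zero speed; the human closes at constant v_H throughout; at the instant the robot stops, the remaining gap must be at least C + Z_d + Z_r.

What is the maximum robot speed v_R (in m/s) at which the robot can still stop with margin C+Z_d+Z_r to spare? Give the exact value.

collect terms ⇒ (1/5)·v_R² + (21/25)·v_R + (-352/125) = 0
  disc = (21/25)² − 4·(1/5)·(-352/125) = 1849/625 ; √disc = 43/25
  v_R = (−(21/25) + 43/25) / (2·(1/5)) = 11/5 m/s
check:
T_s = v_R/a_R = (11/5)/(5/2) = 0.8800 s
reaction-phase robot travel = 2.2000·0.0400 = 0.0880 m
robot covers 2.2000·0.8800 − ½·2.5000·0.8800² = 0.9680 m while stopping
human closes 2.0000·0.9200 = 1.8400 m
C+Z_d+Z_r = 0.0000+0.0000+0.0600 = 0.0600 m
sum ≈ 0.0880+0.9680+1.8400+0.0600 ≈ 2.9560 m = S ✓

v_R_max = 11/5 m/s = 2.2000 m/s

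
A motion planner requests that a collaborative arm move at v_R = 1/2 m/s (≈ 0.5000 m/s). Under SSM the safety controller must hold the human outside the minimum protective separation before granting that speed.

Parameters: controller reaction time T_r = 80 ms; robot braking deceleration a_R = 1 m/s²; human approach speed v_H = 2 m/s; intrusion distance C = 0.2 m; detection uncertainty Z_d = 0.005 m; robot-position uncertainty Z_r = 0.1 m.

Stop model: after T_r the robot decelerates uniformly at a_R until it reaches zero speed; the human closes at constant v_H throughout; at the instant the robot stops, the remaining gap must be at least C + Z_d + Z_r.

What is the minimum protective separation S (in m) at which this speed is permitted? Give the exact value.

S_min = 163/100 m = 1.6300 m

T_s = v_R/a_R = (1/2)/1 = 0.5000 s
reaction-phase robot travel = 0.5000·0.0800 = 0.0400 m
robot covers 0.5000·0.5000 − ½·1.0000·0.5000² = 0.1250 m while stopping
person approaches 2.0000·(0.0800+0.5000) = 1.1600 m
residual clearance needed = 0.2000+0.0050+0.1000 = 0.3050 m
S_min ≈ 0.0400+0.1250+1.1600+0.3050  ⇒  S_min = 163/100 m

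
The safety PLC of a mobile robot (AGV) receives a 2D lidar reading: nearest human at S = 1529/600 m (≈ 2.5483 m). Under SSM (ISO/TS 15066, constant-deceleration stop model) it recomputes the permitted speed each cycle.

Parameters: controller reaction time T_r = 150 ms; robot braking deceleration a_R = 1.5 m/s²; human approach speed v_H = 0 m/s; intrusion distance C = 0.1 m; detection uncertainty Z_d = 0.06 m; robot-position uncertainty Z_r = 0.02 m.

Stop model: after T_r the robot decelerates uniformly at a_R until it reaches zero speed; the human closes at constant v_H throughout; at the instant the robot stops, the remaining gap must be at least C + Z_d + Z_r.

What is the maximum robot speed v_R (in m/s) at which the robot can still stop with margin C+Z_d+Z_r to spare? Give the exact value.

collect terms ⇒ (1/3)·v_R² + (3/20)·v_R + (-1421/600) = 0
  disc = (3/20)² − 4·(1/3)·(-1421/600) = 11449/3600 ; √disc = 107/60
  v_R = (−(3/20) + 107/60) / (2·(1/3)) = 49/20 m/s
check:
T_s = v_R/a_R = (49/20)/(3/2) = 1.6333 s
reaction-phase robot travel = 2.4500·0.1500 = 0.3675 m
robot under decel: 2.4500²/(2·1.5000) = 2.0008 m
human over T_r+T_s: 0.0000·(0.1500+1.6333) = 0.0000 m
margins: 0.1000+0.0600+0.0200 = 0.1800 m
sum ≈ 0.3675+2.0008+0.0000+0.1800 ≈ 2.5483 m = S ✓

v_R_max = 49/20 m/s = 2.4500 m/s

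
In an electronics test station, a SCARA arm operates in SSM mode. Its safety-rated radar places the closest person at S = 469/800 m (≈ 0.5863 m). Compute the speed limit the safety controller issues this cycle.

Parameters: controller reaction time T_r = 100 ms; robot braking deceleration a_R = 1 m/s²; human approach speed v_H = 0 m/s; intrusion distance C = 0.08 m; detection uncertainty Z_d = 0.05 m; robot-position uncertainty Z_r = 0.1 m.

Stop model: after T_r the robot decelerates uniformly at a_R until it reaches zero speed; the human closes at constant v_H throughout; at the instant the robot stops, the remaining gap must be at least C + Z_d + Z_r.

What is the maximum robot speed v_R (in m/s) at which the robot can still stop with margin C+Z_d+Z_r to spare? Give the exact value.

v_R_max = 3/4 m/s = 0.7500 m/s

at the boundary: (1/2)·v² + (1/10)·v + (-57/160) = 0
  disc = (1/10)² − 4·(1/2)·(-57/160) = 289/400 ; √disc = 17/20
  v_R = (−(1/10) + 17/20) / (2·(1/2)) = 3/4 m/s
check:
stop time T_s = (3/4)/1 = 0.7500 s
reaction-phase robot travel = 0.7500·0.1000 = 0.0750 m
robot under decel: 0.7500²/(2·1.0000) = 0.2812 m
human closes 0.0000·0.8500 = 0.0000 m
margins: 0.0800+0.0500+0.1000 = 0.2300 m
sum ≈ 0.0750+0.2812+0.0000+0.2300 ≈ 0.5863 m = S ✓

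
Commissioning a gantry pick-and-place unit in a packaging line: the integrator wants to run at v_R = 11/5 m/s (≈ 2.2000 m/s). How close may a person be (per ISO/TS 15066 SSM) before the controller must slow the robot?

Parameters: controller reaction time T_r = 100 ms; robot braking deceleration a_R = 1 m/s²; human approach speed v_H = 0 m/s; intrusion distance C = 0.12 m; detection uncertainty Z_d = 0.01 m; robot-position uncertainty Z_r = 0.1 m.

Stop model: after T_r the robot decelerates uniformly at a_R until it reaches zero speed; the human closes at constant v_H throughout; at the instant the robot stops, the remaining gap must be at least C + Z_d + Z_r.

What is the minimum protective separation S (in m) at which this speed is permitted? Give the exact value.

T_s = v_R/a_R = (11/5)/1 = 2.2000 s
reaction-phase robot travel = 2.2000·0.1000 = 0.2200 m
robot covers 2.2000·2.2000 − ½·1.0000·2.2000² = 2.4200 m while stopping
human closes 0.0000·2.3000 = 0.0000 m
margins: 0.1200+0.0100+0.1000 = 0.2300 m
S_min ≈ 0.2200+2.4200+0.0000+0.2300  ⇒  S_min = 287/100 m

S_min = 287/100 m = 2.8700 m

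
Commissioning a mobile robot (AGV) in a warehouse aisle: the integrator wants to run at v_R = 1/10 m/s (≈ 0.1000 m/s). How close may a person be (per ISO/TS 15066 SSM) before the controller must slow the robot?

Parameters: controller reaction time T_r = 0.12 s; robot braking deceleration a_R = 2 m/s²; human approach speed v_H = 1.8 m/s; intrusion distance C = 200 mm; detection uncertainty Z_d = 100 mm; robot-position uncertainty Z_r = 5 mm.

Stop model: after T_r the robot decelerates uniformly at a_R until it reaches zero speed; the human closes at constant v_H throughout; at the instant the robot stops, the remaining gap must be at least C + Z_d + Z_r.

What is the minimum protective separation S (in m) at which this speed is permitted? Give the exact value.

braking lasts T_s = (1/10)/2 = 0.0500 s
reaction-phase robot travel = 0.1000·0.1200 = 0.0120 m
robot under decel: 0.1000²/(2·2.0000) = 0.0025 m
human closes 1.8000·0.1700 = 0.3060 m
margins: 0.2000+0.1000+0.0050 = 0.3050 m
S_min ≈ 0.0120+0.0025+0.3060+0.3050  ⇒  S_min = 1251/2000 m

S_min = 1251/2000 m = 0.6255 m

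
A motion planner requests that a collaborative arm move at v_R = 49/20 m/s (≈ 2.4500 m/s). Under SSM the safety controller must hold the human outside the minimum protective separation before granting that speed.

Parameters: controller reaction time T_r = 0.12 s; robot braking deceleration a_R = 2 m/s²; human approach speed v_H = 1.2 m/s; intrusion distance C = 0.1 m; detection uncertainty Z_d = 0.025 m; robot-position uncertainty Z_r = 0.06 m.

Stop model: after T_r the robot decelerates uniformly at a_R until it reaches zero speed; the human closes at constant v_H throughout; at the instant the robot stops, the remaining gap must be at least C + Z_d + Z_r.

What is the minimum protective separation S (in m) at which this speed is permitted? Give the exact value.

stop time T_s = (49/20)/2 = 1.2250 s
reaction-phase robot travel = 2.4500·0.1200 = 0.2940 m
braking distance = 2.4500²/(2·2.0000) = 1.5006 m
human closes 1.2000·1.3450 = 1.6140 m
margins: 0.1000+0.0250+0.0600 = 0.1850 m
S_min ≈ 0.2940+1.5006+1.6140+0.1850  ⇒  S_min = 28749/8000 m

S_min = 28749/8000 m = 3.5936 m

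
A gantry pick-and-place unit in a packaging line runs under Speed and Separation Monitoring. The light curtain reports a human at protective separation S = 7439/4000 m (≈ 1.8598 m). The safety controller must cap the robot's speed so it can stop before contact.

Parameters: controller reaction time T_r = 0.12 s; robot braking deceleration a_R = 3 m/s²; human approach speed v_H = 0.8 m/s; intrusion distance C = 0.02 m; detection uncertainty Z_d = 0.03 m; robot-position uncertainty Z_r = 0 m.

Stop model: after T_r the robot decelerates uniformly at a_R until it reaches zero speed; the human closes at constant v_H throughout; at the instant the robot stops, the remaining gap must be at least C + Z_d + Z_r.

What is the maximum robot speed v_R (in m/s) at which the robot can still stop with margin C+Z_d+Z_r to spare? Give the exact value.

v_R_max = 9/4 m/s = 2.2500 m/s

collect terms ⇒ (1/6)·v_R² + (29/75)·v_R + (-1371/800) = 0
  disc = (29/75)² − 4·(1/6)·(-1371/800) = 116281/90000 ; √disc = 341/300
  v_R = (−(29/75) + 341/300) / (2·(1/6)) = 9/4 m/s
check:
T_s = v_R/a_R = (9/4)/3 = 0.7500 s
reaction-phase robot travel = 2.2500·0.1200 = 0.2700 m
braking distance = 2.2500²/(2·3.0000) = 0.8438 m
human over T_r+T_s: 0.8000·(0.1200+0.7500) = 0.6960 m
C+Z_d+Z_r = 0.0200+0.0300+0.0000 = 0.0500 m
sum ≈ 0.2700+0.8438+0.6960+0.0500 ≈ 1.8598 m = S ✓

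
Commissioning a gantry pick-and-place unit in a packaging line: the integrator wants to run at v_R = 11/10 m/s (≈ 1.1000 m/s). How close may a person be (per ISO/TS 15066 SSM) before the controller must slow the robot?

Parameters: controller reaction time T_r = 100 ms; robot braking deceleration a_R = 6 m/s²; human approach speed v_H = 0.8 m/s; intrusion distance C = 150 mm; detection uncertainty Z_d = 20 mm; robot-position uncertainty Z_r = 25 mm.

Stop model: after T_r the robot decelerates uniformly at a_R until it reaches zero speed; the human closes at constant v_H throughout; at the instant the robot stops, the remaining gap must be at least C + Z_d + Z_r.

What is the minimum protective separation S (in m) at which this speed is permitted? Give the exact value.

S_min = 253/400 m = 0.6325 m

T_s = v_R/a_R = (11/10)/6 = 0.1833 s
robot in T_r: 1.1000·0.1000 = 0.1100 m
braking distance = 1.1000²/(2·6.0000) = 0.1008 m
human closes 0.8000·0.2833 = 0.2267 m
margins: 0.1500+0.0200+0.0250 = 0.1950 m
S_min ≈ 0.1100+0.1008+0.2267+0.1950  ⇒  S_min = 253/400 m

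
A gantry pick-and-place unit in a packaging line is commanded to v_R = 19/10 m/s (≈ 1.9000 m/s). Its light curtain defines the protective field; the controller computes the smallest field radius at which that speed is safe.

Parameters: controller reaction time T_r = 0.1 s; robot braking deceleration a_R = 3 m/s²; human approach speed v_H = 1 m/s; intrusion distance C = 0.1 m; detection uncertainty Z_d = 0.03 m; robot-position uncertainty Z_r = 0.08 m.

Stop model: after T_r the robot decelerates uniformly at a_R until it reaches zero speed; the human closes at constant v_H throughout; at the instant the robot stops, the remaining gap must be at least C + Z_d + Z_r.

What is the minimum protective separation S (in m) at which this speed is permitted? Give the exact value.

braking lasts T_s = (19/10)/3 = 0.6333 s
robot covers v_R·T_r = 1.9000·0.1000 = 0.1900 m before braking
braking distance = 1.9000²/(2·3.0000) = 0.6017 m
person approaches 1.0000·(0.1000+0.6333) = 0.7333 m
residual clearance needed = 0.1000+0.0300+0.0800 = 0.2100 m
S_min ≈ 0.1900+0.6017+0.7333+0.2100  ⇒  S_min = 347/200 m

S_min = 347/200 m = 1.7350 m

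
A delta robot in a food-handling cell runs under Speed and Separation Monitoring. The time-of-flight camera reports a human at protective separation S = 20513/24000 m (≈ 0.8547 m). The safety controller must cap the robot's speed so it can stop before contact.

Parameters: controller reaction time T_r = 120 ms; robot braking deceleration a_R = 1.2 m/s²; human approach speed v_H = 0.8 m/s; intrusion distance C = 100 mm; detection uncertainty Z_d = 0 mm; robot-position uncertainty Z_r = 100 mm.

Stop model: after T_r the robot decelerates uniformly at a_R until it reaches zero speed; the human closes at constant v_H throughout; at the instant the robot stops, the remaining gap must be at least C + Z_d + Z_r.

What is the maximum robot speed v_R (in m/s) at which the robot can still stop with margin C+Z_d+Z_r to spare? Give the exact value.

collect terms ⇒ (5/12)·v_R² + (59/75)·v_R + (-13409/24000) = 0
  disc = (59/75)² − 4·(5/12)·(-13409/24000) = 62001/40000 ; √disc = 249/200
  v_R = (−(59/75) + 249/200) / (2·(5/12)) = 11/20 m/s
check:
stop time T_s = (11/20)/(6/5) = 0.4583 s
robot in T_r: 0.5500·0.1200 = 0.0660 m
braking distance = 0.5500²/(2·1.2000) = 0.1260 m
person approaches 0.8000·(0.1200+0.4583) = 0.4627 m
C+Z_d+Z_r = 0.1000+0.0000+0.1000 = 0.2000 m
sum ≈ 0.0660+0.1260+0.4627+0.2000 ≈ 0.8547 m = S ✓

v_R_max = 11/20 m/s = 0.5500 m/s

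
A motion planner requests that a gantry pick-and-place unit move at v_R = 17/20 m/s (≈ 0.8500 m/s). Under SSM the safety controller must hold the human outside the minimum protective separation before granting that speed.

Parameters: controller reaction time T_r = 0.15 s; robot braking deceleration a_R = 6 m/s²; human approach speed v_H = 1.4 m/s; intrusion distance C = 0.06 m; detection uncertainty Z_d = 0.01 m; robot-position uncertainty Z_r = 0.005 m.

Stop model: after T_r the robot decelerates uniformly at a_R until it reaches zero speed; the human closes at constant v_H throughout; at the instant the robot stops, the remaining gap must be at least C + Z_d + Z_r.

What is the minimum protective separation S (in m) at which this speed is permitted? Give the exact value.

S_min = 3221/4800 m = 0.6710 m

braking lasts T_s = (17/20)/6 = 0.1417 s
robot covers v_R·T_r = 0.8500·0.1500 = 0.1275 m before braking
robot covers 0.8500·0.1417 − ½·6.0000·0.1417² = 0.0602 m while stopping
human over T_r+T_s: 1.4000·(0.1500+0.1417) = 0.4083 m
C+Z_d+Z_r = 0.0600+0.0100+0.0050 = 0.0750 m
S_min ≈ 0.1275+0.0602+0.4083+0.0750  ⇒  S_min = 3221/4800 m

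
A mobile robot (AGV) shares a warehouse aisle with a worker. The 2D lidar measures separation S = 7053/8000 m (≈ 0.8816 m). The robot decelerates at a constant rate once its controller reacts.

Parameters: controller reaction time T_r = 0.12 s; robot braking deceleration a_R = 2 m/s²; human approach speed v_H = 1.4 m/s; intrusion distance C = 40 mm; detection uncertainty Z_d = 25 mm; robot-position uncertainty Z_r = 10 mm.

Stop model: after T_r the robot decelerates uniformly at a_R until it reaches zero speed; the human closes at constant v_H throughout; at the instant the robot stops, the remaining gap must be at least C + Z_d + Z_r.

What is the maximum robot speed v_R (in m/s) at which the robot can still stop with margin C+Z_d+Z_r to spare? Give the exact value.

v_R_max = 13/20 m/s = 0.6500 m/s

quadratic (1/4)·v² + (41/50)·v + (-5109/8000) = 0
  disc = (41/50)² − 4·(1/4)·(-5109/8000) = 52441/40000 ; √disc = 229/200
  v_R = (−(41/50) + 229/200) / (2·(1/4)) = 13/20 m/s
check:
T_s = v_R/a_R = (13/20)/2 = 0.3250 s
robot covers v_R·T_r = 0.6500·0.1200 = 0.0780 m before braking
robot under decel: 0.6500²/(2·2.0000) = 0.1056 m
human closes 1.4000·0.4450 = 0.6230 m
residual clearance needed = 0.0400+0.0250+0.0100 = 0.0750 m
sum ≈ 0.0780+0.1056+0.6230+0.0750 ≈ 0.8816 m = S ✓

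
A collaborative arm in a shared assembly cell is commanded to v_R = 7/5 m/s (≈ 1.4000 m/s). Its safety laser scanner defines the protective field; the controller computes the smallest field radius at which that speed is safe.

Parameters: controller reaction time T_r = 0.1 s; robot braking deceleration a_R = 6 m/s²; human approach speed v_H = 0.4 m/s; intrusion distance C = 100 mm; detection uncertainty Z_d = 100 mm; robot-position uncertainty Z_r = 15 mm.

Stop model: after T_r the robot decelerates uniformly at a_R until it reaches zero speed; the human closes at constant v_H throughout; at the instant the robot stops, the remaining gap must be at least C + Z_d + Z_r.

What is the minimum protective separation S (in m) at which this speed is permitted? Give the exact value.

S_min = 391/600 m = 0.6517 m

stop time T_s = (7/5)/6 = 0.2333 s
robot covers v_R·T_r = 1.4000·0.1000 = 0.1400 m before braking
braking distance = 1.4000²/(2·6.0000) = 0.1633 m
person approaches 0.4000·(0.1000+0.2333) = 0.1333 m
margins: 0.1000+0.1000+0.0150 = 0.2150 m
S_min ≈ 0.1400+0.1633+0.1333+0.2150  ⇒  S_min = 391/600 m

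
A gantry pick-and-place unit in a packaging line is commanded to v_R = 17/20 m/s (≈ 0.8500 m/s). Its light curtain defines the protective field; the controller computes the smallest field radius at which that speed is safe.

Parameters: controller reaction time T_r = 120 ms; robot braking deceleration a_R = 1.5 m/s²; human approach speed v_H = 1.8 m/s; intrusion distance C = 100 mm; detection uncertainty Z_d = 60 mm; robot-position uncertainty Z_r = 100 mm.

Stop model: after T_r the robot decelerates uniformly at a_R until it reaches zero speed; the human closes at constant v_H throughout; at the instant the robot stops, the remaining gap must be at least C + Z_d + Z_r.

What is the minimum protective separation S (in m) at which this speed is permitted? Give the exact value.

S_min = 11033/6000 m = 1.8388 m

T_s = v_R/a_R = (17/20)/(3/2) = 0.5667 s
robot in T_r: 0.8500·0.1200 = 0.1020 m
robot under decel: 0.8500²/(2·1.5000) = 0.2408 m
human closes 1.8000·0.6867 = 1.2360 m
residual clearance needed = 0.1000+0.0600+0.1000 = 0.2600 m
S_min ≈ 0.1020+0.2408+1.2360+0.2600  ⇒  S_min = 11033/6000 m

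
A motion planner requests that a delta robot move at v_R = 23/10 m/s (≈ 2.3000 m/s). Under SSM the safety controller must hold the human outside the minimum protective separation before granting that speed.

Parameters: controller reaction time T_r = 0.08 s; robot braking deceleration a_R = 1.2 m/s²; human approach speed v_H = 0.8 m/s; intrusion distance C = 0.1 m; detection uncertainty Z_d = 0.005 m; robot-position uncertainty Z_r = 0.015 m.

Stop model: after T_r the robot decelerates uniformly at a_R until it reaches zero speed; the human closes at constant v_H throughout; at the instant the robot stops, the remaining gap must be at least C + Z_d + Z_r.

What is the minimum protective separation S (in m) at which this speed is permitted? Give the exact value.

S_min = 8211/2000 m = 4.1055 m

stop time T_s = (23/10)/(6/5) = 1.9167 s
robot in T_r: 2.3000·0.0800 = 0.1840 m
robot covers 2.3000·1.9167 − ½·1.2000·1.9167² = 2.2042 m while stopping
human closes 0.8000·1.9967 = 1.5973 m
residual clearance needed = 0.1000+0.0050+0.0150 = 0.1200 m
S_min ≈ 0.1840+2.2042+1.5973+0.1200  ⇒  S_min = 8211/2000 m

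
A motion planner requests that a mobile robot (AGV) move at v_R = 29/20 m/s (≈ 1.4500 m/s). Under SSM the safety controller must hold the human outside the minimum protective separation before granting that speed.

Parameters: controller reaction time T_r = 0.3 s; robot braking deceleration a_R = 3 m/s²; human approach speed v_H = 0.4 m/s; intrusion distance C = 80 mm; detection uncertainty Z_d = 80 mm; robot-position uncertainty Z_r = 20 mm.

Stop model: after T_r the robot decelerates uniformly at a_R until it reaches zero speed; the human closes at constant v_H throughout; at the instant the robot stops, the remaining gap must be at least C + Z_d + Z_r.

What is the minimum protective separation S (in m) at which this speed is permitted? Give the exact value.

T_s = v_R/a_R = (29/20)/3 = 0.4833 s
robot covers v_R·T_r = 1.4500·0.3000 = 0.4350 m before braking
braking distance = 1.4500²/(2·3.0000) = 0.3504 m
person approaches 0.4000·(0.3000+0.4833) = 0.3133 m
residual clearance needed = 0.0800+0.0800+0.0200 = 0.1800 m
S_min ≈ 0.4350+0.3504+0.3133+0.1800  ⇒  S_min = 1023/800 m

S_min = 1023/800 m = 1.2788 m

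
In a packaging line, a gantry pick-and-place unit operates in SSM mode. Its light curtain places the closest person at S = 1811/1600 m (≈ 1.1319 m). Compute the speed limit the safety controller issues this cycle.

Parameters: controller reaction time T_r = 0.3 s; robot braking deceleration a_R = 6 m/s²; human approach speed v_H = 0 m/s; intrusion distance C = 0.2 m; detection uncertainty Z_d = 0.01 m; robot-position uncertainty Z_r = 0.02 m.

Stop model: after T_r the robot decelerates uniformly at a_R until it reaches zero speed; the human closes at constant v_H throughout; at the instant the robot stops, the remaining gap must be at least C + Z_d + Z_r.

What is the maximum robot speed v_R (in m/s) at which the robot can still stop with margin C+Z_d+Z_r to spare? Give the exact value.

collect terms ⇒ (1/12)·v_R² + (3/10)·v_R + (-1443/1600) = 0
  disc = (3/10)² − 4·(1/12)·(-1443/1600) = 25/64 ; √disc = 5/8
  v_R = (−(3/10) + 5/8) / (2·(1/12)) = 39/20 m/s
check:
stop time T_s = (39/20)/6 = 0.3250 s
robot covers v_R·T_r = 1.9500·0.3000 = 0.5850 m before braking
robot covers 1.9500·0.3250 − ½·6.0000·0.3250² = 0.3169 m while stopping
human closes 0.0000·0.6250 = 0.0000 m
C+Z_d+Z_r = 0.2000+0.0100+0.0200 = 0.2300 m
sum ≈ 0.5850+0.3169+0.0000+0.2300 ≈ 1.1319 m = S ✓

v_R_max = 39/20 m/s = 1.9500 m/s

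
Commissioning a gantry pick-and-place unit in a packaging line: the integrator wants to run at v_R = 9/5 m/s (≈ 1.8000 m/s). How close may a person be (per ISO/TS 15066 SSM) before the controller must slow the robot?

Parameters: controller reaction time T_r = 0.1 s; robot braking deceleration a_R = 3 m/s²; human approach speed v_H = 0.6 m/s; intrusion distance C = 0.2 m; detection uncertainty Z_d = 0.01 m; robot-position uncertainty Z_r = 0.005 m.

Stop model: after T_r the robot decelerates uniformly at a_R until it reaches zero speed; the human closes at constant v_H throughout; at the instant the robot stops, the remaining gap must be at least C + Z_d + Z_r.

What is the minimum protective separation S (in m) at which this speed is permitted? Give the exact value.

braking lasts T_s = (9/5)/3 = 0.6000 s
robot covers v_R·T_r = 1.8000·0.1000 = 0.1800 m before braking
robot under decel: 1.8000²/(2·3.0000) = 0.5400 m
human closes 0.6000·0.7000 = 0.4200 m
C+Z_d+Z_r = 0.2000+0.0100+0.0050 = 0.2150 m
S_min ≈ 0.1800+0.5400+0.4200+0.2150  ⇒  S_min = 271/200 m

S_min = 271/200 m = 1.3550 m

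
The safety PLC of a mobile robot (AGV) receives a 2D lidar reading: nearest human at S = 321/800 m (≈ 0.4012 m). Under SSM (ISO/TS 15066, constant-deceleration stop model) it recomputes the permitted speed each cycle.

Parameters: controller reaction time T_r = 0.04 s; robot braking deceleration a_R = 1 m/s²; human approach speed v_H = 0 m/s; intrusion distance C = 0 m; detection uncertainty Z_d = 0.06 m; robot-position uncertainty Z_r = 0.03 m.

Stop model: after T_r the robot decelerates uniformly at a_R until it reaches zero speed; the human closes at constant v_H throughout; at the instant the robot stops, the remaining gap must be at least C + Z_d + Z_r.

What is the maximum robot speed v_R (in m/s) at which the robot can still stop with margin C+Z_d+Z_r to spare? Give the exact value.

at the boundary: (1/2)·v² + (1/25)·v + (-249/800) = 0
  disc = (1/25)² − 4·(1/2)·(-249/800) = 6241/10000 ; √disc = 79/100
  v_R = (−(1/25) + 79/100) / (2·(1/2)) = 3/4 m/s
check:
T_s = v_R/a_R = (3/4)/1 = 0.7500 s
reaction-phase robot travel = 0.7500·0.0400 = 0.0300 m
braking distance = 0.7500²/(2·1.0000) = 0.2812 m
person approaches 0.0000·(0.0400+0.7500) = 0.0000 m
margins: 0.0000+0.0600+0.0300 = 0.0900 m
sum ≈ 0.0300+0.2812+0.0000+0.0900 ≈ 0.4012 m = S ✓

v_R_max = 3/4 m/s = 0.7500 m/s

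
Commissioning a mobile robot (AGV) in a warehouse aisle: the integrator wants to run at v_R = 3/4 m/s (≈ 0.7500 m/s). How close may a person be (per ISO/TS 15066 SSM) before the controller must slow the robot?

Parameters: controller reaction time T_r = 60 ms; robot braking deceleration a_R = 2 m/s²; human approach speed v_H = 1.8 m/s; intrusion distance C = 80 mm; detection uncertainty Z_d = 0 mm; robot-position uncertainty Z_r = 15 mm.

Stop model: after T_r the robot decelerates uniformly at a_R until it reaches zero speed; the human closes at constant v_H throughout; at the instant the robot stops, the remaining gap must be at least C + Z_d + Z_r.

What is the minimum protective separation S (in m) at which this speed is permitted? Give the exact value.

S_min = 8509/8000 m = 1.0636 m

braking lasts T_s = (3/4)/2 = 0.3750 s
reaction-phase robot travel = 0.7500·0.0600 = 0.0450 m
robot under decel: 0.7500²/(2·2.0000) = 0.1406 m
human closes 1.8000·0.4350 = 0.7830 m
C+Z_d+Z_r = 0.0800+0.0000+0.0150 = 0.0950 m
S_min ≈ 0.0450+0.1406+0.7830+0.0950  ⇒  S_min = 8509/8000 m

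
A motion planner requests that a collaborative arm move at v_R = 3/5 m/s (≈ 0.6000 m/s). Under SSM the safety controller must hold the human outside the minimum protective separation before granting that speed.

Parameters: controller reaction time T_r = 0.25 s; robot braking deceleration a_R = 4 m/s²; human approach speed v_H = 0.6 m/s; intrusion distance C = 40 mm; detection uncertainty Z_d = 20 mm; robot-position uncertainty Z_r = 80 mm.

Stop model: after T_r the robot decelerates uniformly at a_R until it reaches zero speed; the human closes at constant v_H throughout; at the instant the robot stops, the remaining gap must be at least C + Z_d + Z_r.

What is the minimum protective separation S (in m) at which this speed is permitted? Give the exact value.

T_s = v_R/a_R = (3/5)/4 = 0.1500 s
robot covers v_R·T_r = 0.6000·0.2500 = 0.1500 m before braking
braking distance = 0.6000²/(2·4.0000) = 0.0450 m
person approaches 0.6000·(0.2500+0.1500) = 0.2400 m
residual clearance needed = 0.0400+0.0200+0.0800 = 0.1400 m
S_min ≈ 0.1500+0.0450+0.2400+0.1400  ⇒  S_min = 23/40 m

S_min = 23/40 m = 0.5750 m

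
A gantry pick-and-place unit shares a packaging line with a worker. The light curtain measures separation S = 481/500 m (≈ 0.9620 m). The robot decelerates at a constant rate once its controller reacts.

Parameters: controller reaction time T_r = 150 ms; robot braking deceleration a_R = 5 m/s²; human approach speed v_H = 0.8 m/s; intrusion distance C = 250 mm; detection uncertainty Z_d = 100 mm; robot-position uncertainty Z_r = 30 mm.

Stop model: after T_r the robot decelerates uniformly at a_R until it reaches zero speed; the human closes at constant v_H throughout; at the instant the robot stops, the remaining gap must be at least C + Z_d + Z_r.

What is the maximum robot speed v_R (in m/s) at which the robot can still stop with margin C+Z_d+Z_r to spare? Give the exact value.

at the boundary: (1/10)·v² + (31/100)·v + (-231/500) = 0
  disc = (31/100)² − 4·(1/10)·(-231/500) = 2809/10000 ; √disc = 53/100
  v_R = (−(31/100) + 53/100) / (2·(1/10)) = 11/10 m/s
check:
braking lasts T_s = (11/10)/5 = 0.2200 s
reaction-phase robot travel = 1.1000·0.1500 = 0.1650 m
robot under decel: 1.1000²/(2·5.0000) = 0.1210 m
person approaches 0.8000·(0.1500+0.2200) = 0.2960 m
C+Z_d+Z_r = 0.2500+0.1000+0.0300 = 0.3800 m
sum ≈ 0.1650+0.1210+0.2960+0.3800 ≈ 0.9620 m = S ✓

v_R_max = 11/10 m/s = 1.1000 m/s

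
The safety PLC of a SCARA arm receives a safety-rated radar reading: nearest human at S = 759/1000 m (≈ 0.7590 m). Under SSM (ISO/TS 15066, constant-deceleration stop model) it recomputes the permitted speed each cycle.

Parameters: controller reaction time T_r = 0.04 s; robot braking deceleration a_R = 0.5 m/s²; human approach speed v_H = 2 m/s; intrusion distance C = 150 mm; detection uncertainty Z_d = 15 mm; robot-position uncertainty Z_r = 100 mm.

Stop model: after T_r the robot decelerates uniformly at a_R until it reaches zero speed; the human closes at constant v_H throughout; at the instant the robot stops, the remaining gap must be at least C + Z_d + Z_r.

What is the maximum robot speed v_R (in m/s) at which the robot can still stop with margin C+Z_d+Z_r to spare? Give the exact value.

collect terms ⇒ (1)·v_R² + (101/25)·v_R + (-207/500) = 0
  disc = (101/25)² − 4·(1)·(-207/500) = 11236/625 ; √disc = 106/25
  v_R = (−(101/25) + 106/25) / (2·(1)) = 1/10 m/s
check:
T_s = v_R/a_R = (1/10)/(1/2) = 0.2000 s
robot covers v_R·T_r = 0.1000·0.0400 = 0.0040 m before braking
robot under decel: 0.1000²/(2·0.5000) = 0.0100 m
human over T_r+T_s: 2.0000·(0.0400+0.2000) = 0.4800 m
C+Z_d+Z_r = 0.1500+0.0150+0.1000 = 0.2650 m
sum ≈ 0.0040+0.0100+0.4800+0.2650 ≈ 0.7590 m = S ✓

v_R_max = 1/10 m/s = 0.1000 m/s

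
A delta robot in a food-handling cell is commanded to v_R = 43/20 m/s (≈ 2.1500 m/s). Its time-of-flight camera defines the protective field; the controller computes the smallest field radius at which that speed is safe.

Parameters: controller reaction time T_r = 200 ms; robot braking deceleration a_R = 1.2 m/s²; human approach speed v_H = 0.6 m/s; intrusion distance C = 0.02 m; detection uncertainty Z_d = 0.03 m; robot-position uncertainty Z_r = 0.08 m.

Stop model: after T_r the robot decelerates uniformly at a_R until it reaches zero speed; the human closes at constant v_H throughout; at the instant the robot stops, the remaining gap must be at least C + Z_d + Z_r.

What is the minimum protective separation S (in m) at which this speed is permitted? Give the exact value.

S_min = 17669/4800 m = 3.6810 m

stop time T_s = (43/20)/(6/5) = 1.7917 s
reaction-phase robot travel = 2.1500·0.2000 = 0.4300 m
robot under decel: 2.1500²/(2·1.2000) = 1.9260 m
human over T_r+T_s: 0.6000·(0.2000+1.7917) = 1.1950 m
residual clearance needed = 0.0200+0.0300+0.0800 = 0.1300 m
S_min ≈ 0.4300+1.9260+1.1950+0.1300  ⇒  S_min = 17669/4800 m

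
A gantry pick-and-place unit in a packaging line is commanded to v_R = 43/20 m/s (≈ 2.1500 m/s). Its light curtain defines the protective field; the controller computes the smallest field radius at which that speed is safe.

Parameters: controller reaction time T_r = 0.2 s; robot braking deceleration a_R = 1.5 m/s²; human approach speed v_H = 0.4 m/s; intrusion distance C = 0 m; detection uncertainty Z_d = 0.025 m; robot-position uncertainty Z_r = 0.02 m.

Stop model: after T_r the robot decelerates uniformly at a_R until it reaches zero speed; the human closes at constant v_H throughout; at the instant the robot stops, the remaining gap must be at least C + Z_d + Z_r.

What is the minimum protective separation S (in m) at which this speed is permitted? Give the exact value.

S_min = 3203/1200 m = 2.6692 m

stop time T_s = (43/20)/(3/2) = 1.4333 s
robot in T_r: 2.1500·0.2000 = 0.4300 m
robot under decel: 2.1500²/(2·1.5000) = 1.5408 m
human closes 0.4000·1.6333 = 0.6533 m
margins: 0.0000+0.0250+0.0200 = 0.0450 m
S_min ≈ 0.4300+1.5408+0.6533+0.0450  ⇒  S_min = 3203/1200 m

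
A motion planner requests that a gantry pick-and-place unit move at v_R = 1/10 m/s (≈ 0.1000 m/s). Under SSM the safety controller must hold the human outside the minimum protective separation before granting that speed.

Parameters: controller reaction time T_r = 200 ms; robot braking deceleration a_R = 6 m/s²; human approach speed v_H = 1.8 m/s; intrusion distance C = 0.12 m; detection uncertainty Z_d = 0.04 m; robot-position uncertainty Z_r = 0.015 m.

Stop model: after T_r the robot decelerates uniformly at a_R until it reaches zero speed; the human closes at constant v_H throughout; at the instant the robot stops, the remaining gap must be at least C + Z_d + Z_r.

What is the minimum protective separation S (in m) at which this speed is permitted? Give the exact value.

S_min = 703/1200 m = 0.5858 m

braking lasts T_s = (1/10)/6 = 0.0167 s
robot in T_r: 0.1000·0.2000 = 0.0200 m
braking distance = 0.1000²/(2·6.0000) = 0.0008 m
human over T_r+T_s: 1.8000·(0.2000+0.0167) = 0.3900 m
residual clearance needed = 0.1200+0.0400+0.0150 = 0.1750 m
S_min ≈ 0.0200+0.0008+0.3900+0.1750  ⇒  S_min = 703/1200 m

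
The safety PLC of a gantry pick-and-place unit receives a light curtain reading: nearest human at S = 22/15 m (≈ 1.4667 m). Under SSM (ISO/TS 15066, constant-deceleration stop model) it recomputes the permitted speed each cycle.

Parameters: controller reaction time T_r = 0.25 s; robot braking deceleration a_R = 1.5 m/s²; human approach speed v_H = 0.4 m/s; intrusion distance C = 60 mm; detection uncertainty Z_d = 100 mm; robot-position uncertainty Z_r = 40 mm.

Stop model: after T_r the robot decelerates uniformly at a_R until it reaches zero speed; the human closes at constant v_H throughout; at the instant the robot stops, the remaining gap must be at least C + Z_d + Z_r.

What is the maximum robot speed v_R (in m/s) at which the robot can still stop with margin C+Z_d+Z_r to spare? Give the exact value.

quadratic (1/3)·v² + (31/60)·v + (-7/6) = 0
  disc = (31/60)² − 4·(1/3)·(-7/6) = 729/400 ; √disc = 27/20
  v_R = (−(31/60) + 27/20) / (2·(1/3)) = 5/4 m/s
check:
stop time T_s = (5/4)/(3/2) = 0.8333 s
robot in T_r: 1.2500·0.2500 = 0.3125 m
braking distance = 1.2500²/(2·1.5000) = 0.5208 m
person approaches 0.4000·(0.2500+0.8333) = 0.4333 m
residual clearance needed = 0.0600+0.1000+0.0400 = 0.2000 m
sum ≈ 0.3125+0.5208+0.4333+0.2000 ≈ 1.4667 m = S ✓

v_R_max = 5/4 m/s = 1.2500 m/s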